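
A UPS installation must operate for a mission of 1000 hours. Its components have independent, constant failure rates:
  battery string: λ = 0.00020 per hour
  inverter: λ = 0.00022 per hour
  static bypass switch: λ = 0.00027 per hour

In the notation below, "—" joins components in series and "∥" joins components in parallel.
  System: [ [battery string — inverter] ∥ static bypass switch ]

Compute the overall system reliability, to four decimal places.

R(battery string) = exp(−0.00020 × 1000) = 0.818731
R(inverter) = exp(−0.00022 × 1000) = 0.802519
R(static bypass switch) = exp(−0.00027 × 1000) = 0.763379
Series (battery string and inverter): 0.818731 × 0.802519 = 0.657047
Parallel ([0.657047] and static bypass switch): 1 − (1 − 0.657047)(1 − 0.763379) = 0.9189

0.9189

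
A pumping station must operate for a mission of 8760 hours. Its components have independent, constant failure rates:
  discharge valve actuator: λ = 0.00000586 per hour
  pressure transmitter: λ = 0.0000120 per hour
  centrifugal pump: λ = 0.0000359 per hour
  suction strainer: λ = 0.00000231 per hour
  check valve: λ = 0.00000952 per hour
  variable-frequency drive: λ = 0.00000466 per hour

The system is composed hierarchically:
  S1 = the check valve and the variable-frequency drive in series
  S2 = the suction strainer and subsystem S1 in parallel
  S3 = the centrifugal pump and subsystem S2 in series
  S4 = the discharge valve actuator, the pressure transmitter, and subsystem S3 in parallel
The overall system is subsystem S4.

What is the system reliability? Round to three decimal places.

0.999

R(discharge valve actuator) = exp(−0.00000586 × 8760) = 0.94996
R(pressure transmitter) = exp(−0.0000120 × 8760) = 0.90022
R(centrifugal pump) = exp(−0.0000359 × 8760) = 0.73017
R(suction strainer) = exp(−0.00000231 × 8760) = 0.97997
R(check valve) = exp(−0.00000952 × 8760) = 0.91999
R(variable-frequency drive) = exp(−0.00000466 × 8760) = 0.96000
Series (check valve and variable-frequency drive): 0.91999 × 0.96000 = 0.88319
Parallel (suction strainer and [0.88319]): 1 − (1 − 0.97997)(1 − 0.88319) = 0.99766
Series (centrifugal pump and [0.99766]): 0.73017 × 0.99766 = 0.72846
Parallel (discharge valve actuator, pressure transmitter, and [0.72846]): 1 − (1 − 0.94996)(1 − 0.90022)(1 − 0.72846) = 0.999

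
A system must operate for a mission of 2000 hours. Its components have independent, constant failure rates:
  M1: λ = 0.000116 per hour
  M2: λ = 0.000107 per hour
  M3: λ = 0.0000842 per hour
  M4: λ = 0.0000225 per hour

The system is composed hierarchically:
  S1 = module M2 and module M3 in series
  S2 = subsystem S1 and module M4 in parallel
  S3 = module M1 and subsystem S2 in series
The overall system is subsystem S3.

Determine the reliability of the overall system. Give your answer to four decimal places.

0.7819

R(M1) = exp(−0.000116 × 2000) = 0.792946
R(M2) = exp(−0.000107 × 2000) = 0.807348
R(M3) = exp(−0.0000842 × 2000) = 0.845016
R(M4) = exp(−0.0000225 × 2000) = 0.955997
Series (M2 and M3): 0.807348 × 0.845016 = 0.682222
Parallel ([0.682222] and M4): 1 − (1 − 0.682222)(1 − 0.955997) = 0.986017
Series (M1 and [0.986017]): 0.792946 × 0.986017 = 0.7819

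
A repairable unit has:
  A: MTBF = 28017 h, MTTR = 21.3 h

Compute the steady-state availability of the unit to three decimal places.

A(A) = MTBF/(MTBF+MTTR) = 28017/(28017+21.3) = 0.999

0.999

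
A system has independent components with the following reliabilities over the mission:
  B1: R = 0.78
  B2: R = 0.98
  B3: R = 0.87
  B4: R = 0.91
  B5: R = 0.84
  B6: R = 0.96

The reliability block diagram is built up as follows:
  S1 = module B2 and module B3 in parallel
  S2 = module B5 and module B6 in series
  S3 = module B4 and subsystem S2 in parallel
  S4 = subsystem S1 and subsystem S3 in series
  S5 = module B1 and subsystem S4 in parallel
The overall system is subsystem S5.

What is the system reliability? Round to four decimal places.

Parallel (B2 and B3): 1 − (1 − 0.980000)(1 − 0.870000) = 0.997400
Series (B5 and B6): 0.840000 × 0.960000 = 0.806400
Parallel (B4 and [0.806400]): 1 − (1 − 0.910000)(1 − 0.806400) = 0.982576
Series ([0.997400] and [0.982576]): 0.997400 × 0.982576 = 0.980021
Parallel (B1 and [0.980021]): 1 − (1 − 0.780000)(1 − 0.980021) = 0.9956

0.9956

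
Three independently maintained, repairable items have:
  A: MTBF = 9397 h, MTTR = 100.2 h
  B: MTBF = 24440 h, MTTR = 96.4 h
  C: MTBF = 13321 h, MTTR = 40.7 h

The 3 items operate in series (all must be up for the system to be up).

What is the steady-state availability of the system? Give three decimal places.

A(A) = MTBF/(MTBF+MTTR) = 9397/(9397+100.2) = 0.989450
A(B) = MTBF/(MTBF+MTTR) = 24440/(24440+96.4) = 0.996071
A(C) = MTBF/(MTBF+MTTR) = 13321/(13321+40.7) = 0.996954
Series availability: 0.989450 × 0.996071 × 0.996954 = 0.983

0.983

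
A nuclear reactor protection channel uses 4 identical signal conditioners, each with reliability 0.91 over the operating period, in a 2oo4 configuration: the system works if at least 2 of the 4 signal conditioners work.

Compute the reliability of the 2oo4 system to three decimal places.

0.997

R = Σ_{i=2}^{4} C(4,i) p^i (1−p)^{4−i} with p = 0.91
C(4,2)·0.91^2·0.09^2 = 0.04025
C(4,3)·0.91^3·0.09^1 = 0.27129
C(4,4)·0.91^4·0.09^0 = 0.68575
Sum = 0.997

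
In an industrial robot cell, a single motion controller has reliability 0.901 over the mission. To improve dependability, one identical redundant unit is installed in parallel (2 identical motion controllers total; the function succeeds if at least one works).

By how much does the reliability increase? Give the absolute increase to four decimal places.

R_before = 0.901
R_after = 1 − (1 − 0.901)^2 = 0.9902
ΔR = 0.9902 − 0.901 = 0.0892

0.0892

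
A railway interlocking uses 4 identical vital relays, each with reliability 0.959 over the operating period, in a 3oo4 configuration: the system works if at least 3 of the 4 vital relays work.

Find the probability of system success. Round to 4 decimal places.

R = Σ_{i=3}^{4} C(4,i) p^i (1−p)^{4−i} with p = 0.959
C(4,3)·0.959^3·0.041^1 = 0.144644
C(4,4)·0.959^4·0.041^0 = 0.845813
Sum = 0.9905

0.9905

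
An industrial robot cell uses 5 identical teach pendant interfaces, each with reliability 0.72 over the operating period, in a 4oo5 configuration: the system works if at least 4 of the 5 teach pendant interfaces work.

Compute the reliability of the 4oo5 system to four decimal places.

0.5697

R = Σ_{i=4}^{5} C(5,i) p^i (1−p)^{5−i} with p = 0.72
C(5,4)·0.72^4·0.28^1 = 0.376234
C(5,5)·0.72^5·0.28^0 = 0.193492
Sum = 0.5697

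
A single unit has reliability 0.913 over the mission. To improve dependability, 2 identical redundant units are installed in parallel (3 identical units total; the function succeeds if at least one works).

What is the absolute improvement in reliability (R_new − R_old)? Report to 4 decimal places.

R_before = 0.913
R_after = 1 − (1 − 0.913)^3 = 0.9993
ΔR = 0.9993 − 0.913 = 0.0863

0.0863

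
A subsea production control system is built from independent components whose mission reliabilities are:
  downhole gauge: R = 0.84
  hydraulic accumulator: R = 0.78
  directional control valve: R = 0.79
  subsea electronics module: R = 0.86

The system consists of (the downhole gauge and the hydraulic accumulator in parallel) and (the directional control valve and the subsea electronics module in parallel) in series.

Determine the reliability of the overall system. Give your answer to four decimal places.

Parallel (downhole gauge and hydraulic accumulator): 1 − (1 − 0.840000)(1 − 0.780000) = 0.964800
Parallel (directional control valve and subsea electronics module): 1 − (1 − 0.790000)(1 − 0.860000) = 0.970600
Series ([0.964800] and [0.970600]): 0.964800 × 0.970600 = 0.9364

0.9364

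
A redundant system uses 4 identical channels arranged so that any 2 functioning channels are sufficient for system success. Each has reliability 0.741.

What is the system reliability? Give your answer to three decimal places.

0.944

R = Σ_{i=2}^{4} C(4,i) p^i (1−p)^{4−i} with p = 0.741
C(4,2)·0.741^2·0.259^2 = 0.22100
C(4,3)·0.741^3·0.259^1 = 0.42152
C(4,4)·0.741^4·0.259^0 = 0.30149
Sum = 0.944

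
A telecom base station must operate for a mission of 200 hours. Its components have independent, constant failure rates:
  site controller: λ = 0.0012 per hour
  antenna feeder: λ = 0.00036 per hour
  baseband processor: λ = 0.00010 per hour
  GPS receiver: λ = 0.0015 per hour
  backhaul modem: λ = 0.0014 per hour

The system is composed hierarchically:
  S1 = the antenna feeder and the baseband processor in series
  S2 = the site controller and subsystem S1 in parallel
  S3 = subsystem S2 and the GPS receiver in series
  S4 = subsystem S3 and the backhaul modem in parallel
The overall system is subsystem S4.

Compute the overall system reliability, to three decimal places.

R(site controller) = exp(−0.0012 × 200) = 0.78663
R(antenna feeder) = exp(−0.00036 × 200) = 0.93053
R(baseband processor) = exp(−0.00010 × 200) = 0.98020
R(GPS receiver) = exp(−0.0015 × 200) = 0.74082
R(backhaul modem) = exp(−0.0014 × 200) = 0.75578
Series (antenna feeder and baseband processor): 0.93053 × 0.98020 = 0.91211
Parallel (site controller and [0.91211]): 1 − (1 − 0.78663)(1 − 0.91211) = 0.98125
Series ([0.98125] and GPS receiver): 0.98125 × 0.74082 = 0.72693
Parallel ([0.72693] and backhaul modem): 1 − (1 − 0.72693)(1 − 0.75578) = 0.933

0.933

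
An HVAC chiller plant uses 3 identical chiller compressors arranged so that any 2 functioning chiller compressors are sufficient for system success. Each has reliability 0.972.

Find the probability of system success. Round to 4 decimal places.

0.9977

R = Σ_{i=2}^{3} C(3,i) p^i (1−p)^{3−i} with p = 0.972
C(3,2)·0.972^2·0.028^1 = 0.079362
C(3,3)·0.972^3·0.028^0 = 0.918330
Sum = 0.9977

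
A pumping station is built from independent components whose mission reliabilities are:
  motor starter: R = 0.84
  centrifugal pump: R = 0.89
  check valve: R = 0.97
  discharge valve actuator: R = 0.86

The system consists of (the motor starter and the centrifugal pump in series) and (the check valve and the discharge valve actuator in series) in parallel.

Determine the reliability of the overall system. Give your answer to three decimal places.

Series (motor starter and centrifugal pump): 0.84000 × 0.89000 = 0.74760
Series (check valve and discharge valve actuator): 0.97000 × 0.86000 = 0.83420
Parallel ([0.74760] and [0.83420]): 1 − (1 − 0.74760)(1 − 0.83420) = 0.958

0.958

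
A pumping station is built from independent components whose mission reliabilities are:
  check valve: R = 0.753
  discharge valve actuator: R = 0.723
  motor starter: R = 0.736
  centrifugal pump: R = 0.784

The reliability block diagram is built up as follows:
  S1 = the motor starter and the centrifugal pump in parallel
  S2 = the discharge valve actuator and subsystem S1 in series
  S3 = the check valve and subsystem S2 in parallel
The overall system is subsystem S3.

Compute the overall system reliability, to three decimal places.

0.921

Parallel (motor starter and centrifugal pump): 1 − (1 − 0.73600)(1 − 0.78400) = 0.94298
Series (discharge valve actuator and [0.94298]): 0.72300 × 0.94298 = 0.68177
Parallel (check valve and [0.68177]): 1 − (1 − 0.75300)(1 − 0.68177) = 0.921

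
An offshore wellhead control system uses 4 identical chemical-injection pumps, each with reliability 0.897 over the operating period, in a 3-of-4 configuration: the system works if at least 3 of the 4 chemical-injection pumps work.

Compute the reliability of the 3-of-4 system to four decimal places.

R = Σ_{i=3}^{4} C(4,i) p^i (1−p)^{4−i} with p = 0.897
C(4,3)·0.897^3·0.103^1 = 0.297355
C(4,4)·0.897^4·0.103^0 = 0.647396
Sum = 0.9448

0.9448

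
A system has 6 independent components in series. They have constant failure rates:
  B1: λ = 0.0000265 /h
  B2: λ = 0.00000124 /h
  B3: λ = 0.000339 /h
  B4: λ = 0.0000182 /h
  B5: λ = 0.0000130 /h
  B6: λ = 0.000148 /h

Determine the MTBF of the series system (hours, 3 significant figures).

1830

Series of exponential components: λ_sys = Σ λ_i
λ_sys = 0.0000265 + 0.00000124 + 0.000339 + 0.0000182 + 0.0000130 + 0.000148 = 5.4594e-04 /h
MTBF = 1 / λ_sys = 1830 h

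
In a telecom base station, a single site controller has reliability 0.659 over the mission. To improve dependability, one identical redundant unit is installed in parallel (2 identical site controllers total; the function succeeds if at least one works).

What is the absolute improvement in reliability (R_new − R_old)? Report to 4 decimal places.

R_before = 0.659
R_after = 1 − (1 − 0.659)^2 = 0.8837
ΔR = 0.8837 − 0.659 = 0.2247

0.2247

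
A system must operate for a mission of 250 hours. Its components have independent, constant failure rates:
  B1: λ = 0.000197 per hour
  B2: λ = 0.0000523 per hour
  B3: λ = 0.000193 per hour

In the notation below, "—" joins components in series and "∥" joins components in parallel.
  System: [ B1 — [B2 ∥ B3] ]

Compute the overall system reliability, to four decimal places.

R(B1) = exp(−0.000197 × 250) = 0.951943
R(B2) = exp(−0.0000523 × 250) = 0.987010
R(B3) = exp(−0.000193 × 250) = 0.952896
Parallel (B2 and B3): 1 − (1 − 0.987010)(1 − 0.952896) = 0.999388
Series (B1 and [0.999388]): 0.951943 × 0.999388 = 0.9514

0.9514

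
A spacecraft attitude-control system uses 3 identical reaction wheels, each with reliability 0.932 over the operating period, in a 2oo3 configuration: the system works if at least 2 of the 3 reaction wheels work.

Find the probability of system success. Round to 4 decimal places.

R = Σ_{i=2}^{3} C(3,i) p^i (1−p)^{3−i} with p = 0.932
C(3,2)·0.932^2·0.068^1 = 0.177199
C(3,3)·0.932^3·0.068^0 = 0.809558
Sum = 0.9868

0.9868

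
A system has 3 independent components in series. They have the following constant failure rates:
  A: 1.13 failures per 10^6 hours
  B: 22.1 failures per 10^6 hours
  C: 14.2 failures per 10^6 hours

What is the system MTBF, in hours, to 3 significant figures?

Series of exponential components: λ_sys = Σ λ_i
λ_sys = 0.00000113 + 0.0000221 + 0.0000142 = 3.7430e-05 /h
MTBF = 1 / λ_sys = 26700 h

26700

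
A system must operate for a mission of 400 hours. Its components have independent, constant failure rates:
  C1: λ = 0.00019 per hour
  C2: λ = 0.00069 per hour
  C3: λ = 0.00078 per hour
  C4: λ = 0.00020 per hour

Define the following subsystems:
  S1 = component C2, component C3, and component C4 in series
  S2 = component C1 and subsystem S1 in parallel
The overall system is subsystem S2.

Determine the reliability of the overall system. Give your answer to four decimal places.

0.9643

R(C1) = exp(−0.00019 × 400) = 0.926816
R(C2) = exp(−0.00069 × 400) = 0.758813
R(C3) = exp(−0.00078 × 400) = 0.731982
R(C4) = exp(−0.00020 × 400) = 0.923116
Series (C2, C3, and C4): 0.758813 × 0.731982 × 0.923116 = 0.512733
Parallel (C1 and [0.512733]): 1 − (1 − 0.926816)(1 − 0.512733) = 0.9643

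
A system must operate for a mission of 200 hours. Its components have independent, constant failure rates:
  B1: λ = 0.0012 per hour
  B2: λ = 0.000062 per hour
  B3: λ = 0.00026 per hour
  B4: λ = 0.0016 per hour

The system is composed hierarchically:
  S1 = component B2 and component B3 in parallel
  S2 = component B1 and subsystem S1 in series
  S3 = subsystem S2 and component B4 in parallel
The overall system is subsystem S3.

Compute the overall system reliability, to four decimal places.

R(B1) = exp(−0.0012 × 200) = 0.786628
R(B2) = exp(−0.000062 × 200) = 0.987677
R(B3) = exp(−0.00026 × 200) = 0.949329
R(B4) = exp(−0.0016 × 200) = 0.726149
Parallel (B2 and B3): 1 − (1 − 0.987677)(1 − 0.949329) = 0.999376
Series (B1 and [0.999376]): 0.786628 × 0.999376 = 0.786137
Parallel ([0.786137] and B4): 1 − (1 − 0.786137)(1 − 0.726149) = 0.9414

0.9414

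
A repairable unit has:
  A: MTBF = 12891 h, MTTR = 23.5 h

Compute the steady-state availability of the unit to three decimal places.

A(A) = MTBF/(MTBF+MTTR) = 12891/(12891+23.5) = 0.998

0.998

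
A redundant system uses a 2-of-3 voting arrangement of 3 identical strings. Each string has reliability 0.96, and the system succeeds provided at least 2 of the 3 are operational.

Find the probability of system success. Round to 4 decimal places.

R = Σ_{i=2}^{3} C(3,i) p^i (1−p)^{3−i} with p = 0.96
C(3,2)·0.96^2·0.04^1 = 0.110592
C(3,3)·0.96^3·0.04^0 = 0.884736
Sum = 0.9953

0.9953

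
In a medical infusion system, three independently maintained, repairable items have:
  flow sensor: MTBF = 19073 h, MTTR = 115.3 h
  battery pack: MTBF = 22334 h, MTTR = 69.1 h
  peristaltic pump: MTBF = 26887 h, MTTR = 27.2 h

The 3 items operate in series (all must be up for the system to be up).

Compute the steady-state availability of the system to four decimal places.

A(flow sensor) = MTBF/(MTBF+MTTR) = 19073/(19073+115.3) = 0.993991
A(battery pack) = MTBF/(MTBF+MTTR) = 22334/(22334+69.1) = 0.996916
A(peristaltic pump) = MTBF/(MTBF+MTTR) = 26887/(26887+27.2) = 0.998989
Series availability: 0.993991 × 0.996916 × 0.998989 = 0.9899

0.9899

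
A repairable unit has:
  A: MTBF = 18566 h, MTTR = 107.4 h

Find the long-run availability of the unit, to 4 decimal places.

A(A) = MTBF/(MTBF+MTTR) = 18566/(18566+107.4) = 0.9942

0.9942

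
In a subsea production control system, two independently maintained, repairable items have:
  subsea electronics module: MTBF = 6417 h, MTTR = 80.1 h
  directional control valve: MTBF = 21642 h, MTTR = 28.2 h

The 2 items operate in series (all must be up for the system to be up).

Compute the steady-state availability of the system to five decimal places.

0.98639

A(subsea electronics module) = MTBF/(MTBF+MTTR) = 6417/(6417+80.1) = 0.987671
A(directional control valve) = MTBF/(MTBF+MTTR) = 21642/(21642+28.2) = 0.998699
Series availability: 0.987671 × 0.998699 = 0.98639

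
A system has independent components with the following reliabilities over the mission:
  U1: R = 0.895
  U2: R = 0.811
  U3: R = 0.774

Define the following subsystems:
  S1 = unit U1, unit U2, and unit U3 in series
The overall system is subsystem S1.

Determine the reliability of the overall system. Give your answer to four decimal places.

0.5618

Series (U1, U2, and U3): 0.895000 × 0.811000 × 0.774000 = 0.5618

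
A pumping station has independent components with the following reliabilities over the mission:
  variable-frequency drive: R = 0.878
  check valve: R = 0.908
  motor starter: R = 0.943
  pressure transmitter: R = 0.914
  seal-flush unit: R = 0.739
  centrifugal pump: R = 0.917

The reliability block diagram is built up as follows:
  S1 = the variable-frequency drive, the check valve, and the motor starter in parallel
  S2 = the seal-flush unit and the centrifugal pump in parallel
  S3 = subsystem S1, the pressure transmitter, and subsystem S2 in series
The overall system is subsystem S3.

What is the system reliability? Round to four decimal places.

0.8936

Parallel (variable-frequency drive, check valve, and motor starter): 1 − (1 − 0.878000)(1 − 0.908000)(1 − 0.943000) = 0.999360
Parallel (seal-flush unit and centrifugal pump): 1 − (1 − 0.739000)(1 − 0.917000) = 0.978337
Series ([0.999360], pressure transmitter, and [0.978337]): 0.999360 × 0.914000 × 0.978337 = 0.8936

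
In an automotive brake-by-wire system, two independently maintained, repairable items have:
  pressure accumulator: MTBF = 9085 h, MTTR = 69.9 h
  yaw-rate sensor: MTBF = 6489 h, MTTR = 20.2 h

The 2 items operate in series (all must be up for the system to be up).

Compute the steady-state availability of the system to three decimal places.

0.989

A(pressure accumulator) = MTBF/(MTBF+MTTR) = 9085/(9085+69.9) = 0.992365
A(yaw-rate sensor) = MTBF/(MTBF+MTTR) = 6489/(6489+20.2) = 0.996897
Series availability: 0.992365 × 0.996897 = 0.989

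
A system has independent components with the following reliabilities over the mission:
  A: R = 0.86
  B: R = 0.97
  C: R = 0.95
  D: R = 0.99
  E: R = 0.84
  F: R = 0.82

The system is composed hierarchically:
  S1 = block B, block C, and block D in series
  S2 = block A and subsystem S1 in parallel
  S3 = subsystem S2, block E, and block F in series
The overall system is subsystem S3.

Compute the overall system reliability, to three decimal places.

0.680

Series (B, C, and D): 0.97000 × 0.95000 × 0.99000 = 0.91229
Parallel (A and [0.91229]): 1 − (1 − 0.86000)(1 − 0.91229) = 0.98772
Series ([0.98772], E, and F): 0.98772 × 0.84000 × 0.82000 = 0.680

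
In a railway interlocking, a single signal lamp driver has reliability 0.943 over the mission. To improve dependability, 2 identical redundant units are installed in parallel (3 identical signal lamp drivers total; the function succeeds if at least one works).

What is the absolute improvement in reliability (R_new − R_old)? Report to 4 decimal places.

R_before = 0.943
R_after = 1 − (1 − 0.943)^3 = 0.9998
ΔR = 0.9998 − 0.943 = 0.0568

0.0568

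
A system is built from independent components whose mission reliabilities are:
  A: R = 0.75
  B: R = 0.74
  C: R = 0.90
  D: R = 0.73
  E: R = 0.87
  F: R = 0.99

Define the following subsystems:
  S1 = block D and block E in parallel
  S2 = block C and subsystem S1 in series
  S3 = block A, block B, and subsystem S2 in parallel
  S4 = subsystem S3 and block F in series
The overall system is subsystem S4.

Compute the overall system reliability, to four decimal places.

0.9815

Parallel (D and E): 1 − (1 − 0.730000)(1 − 0.870000) = 0.964900
Series (C and [0.964900]): 0.900000 × 0.964900 = 0.868410
Parallel (A, B, and [0.868410]): 1 − (1 − 0.750000)(1 − 0.740000)(1 − 0.868410) = 0.991447
Series ([0.991447] and F): 0.991447 × 0.990000 = 0.9815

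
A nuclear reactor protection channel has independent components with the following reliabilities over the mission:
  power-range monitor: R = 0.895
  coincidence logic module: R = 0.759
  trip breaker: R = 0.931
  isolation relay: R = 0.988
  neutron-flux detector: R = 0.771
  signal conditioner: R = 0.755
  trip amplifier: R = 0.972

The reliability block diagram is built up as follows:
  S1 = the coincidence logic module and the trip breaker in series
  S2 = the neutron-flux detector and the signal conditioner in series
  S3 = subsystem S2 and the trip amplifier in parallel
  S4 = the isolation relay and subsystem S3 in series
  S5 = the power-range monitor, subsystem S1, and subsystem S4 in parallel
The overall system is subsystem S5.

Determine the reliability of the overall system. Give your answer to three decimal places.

Series (coincidence logic module and trip breaker): 0.75900 × 0.93100 = 0.70663
Series (neutron-flux detector and signal conditioner): 0.77100 × 0.75500 = 0.58211
Parallel ([0.58211] and trip amplifier): 1 − (1 − 0.58211)(1 − 0.97200) = 0.98830
Series (isolation relay and [0.98830]): 0.98800 × 0.98830 = 0.97644
Parallel (power-range monitor, [0.70663], and [0.97644]): 1 − (1 − 0.89500)(1 − 0.70663)(1 − 0.97644) = 0.999

0.999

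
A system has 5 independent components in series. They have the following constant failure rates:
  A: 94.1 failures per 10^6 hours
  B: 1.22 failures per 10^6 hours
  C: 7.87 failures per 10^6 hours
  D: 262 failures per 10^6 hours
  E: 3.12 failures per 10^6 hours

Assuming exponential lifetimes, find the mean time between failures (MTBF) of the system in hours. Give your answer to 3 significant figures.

2720

Series of exponential components: λ_sys = Σ λ_i
λ_sys = 0.0000941 + 0.00000122 + 0.00000787 + 0.000262 + 0.00000312 = 3.6831e-04 /h
MTBF = 1 / λ_sys = 2720 h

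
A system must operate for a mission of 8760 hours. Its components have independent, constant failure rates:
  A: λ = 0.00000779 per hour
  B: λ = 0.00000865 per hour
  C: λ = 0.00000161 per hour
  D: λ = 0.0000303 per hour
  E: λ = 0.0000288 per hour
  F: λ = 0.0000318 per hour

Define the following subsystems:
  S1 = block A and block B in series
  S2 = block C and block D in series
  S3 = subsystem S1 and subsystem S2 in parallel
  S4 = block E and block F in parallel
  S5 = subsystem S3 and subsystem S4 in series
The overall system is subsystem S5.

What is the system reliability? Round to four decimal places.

R(A) = exp(−0.00000779 × 8760) = 0.934036
R(B) = exp(−0.00000865 × 8760) = 0.927026
R(C) = exp(−0.00000161 × 8760) = 0.985995
R(D) = exp(−0.0000303 × 8760) = 0.766878
R(E) = exp(−0.0000288 × 8760) = 0.777021
R(F) = exp(−0.0000318 × 8760) = 0.756867
Series (A and B): 0.934036 × 0.927026 = 0.865876
Series (C and D): 0.985995 × 0.766878 = 0.756138
Parallel ([0.865876] and [0.756138]): 1 − (1 − 0.865876)(1 − 0.756138) = 0.967292
Parallel (E and F): 1 − (1 − 0.777021)(1 − 0.756867) = 0.945786
Series ([0.967292] and [0.945786]): 0.967292 × 0.945786 = 0.9149

0.9149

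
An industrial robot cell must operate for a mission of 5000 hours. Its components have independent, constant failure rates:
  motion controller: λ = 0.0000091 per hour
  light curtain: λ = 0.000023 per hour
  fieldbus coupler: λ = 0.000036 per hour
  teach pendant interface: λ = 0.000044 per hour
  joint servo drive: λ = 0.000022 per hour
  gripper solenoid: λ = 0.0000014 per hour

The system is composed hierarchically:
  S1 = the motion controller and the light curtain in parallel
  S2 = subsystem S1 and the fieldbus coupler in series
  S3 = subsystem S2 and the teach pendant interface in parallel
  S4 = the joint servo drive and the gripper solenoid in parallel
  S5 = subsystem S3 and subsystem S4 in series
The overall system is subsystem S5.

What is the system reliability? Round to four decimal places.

0.9660

R(motion controller) = exp(−0.0000091 × 5000) = 0.955520
R(light curtain) = exp(−0.000023 × 5000) = 0.891366
R(fieldbus coupler) = exp(−0.000036 × 5000) = 0.835270
R(teach pendant interface) = exp(−0.000044 × 5000) = 0.802519
R(joint servo drive) = exp(−0.000022 × 5000) = 0.895834
R(gripper solenoid) = exp(−0.0000014 × 5000) = 0.993024
Parallel (motion controller and light curtain): 1 − (1 − 0.955520)(1 − 0.891366) = 0.995168
Series ([0.995168] and fieldbus coupler): 0.995168 × 0.835270 = 0.831234
Parallel ([0.831234] and teach pendant interface): 1 − (1 − 0.831234)(1 − 0.802519) = 0.966672
Parallel (joint servo drive and gripper solenoid): 1 − (1 − 0.895834)(1 − 0.993024) = 0.999273
Series ([0.966672] and [0.999273]): 0.966672 × 0.999273 = 0.9660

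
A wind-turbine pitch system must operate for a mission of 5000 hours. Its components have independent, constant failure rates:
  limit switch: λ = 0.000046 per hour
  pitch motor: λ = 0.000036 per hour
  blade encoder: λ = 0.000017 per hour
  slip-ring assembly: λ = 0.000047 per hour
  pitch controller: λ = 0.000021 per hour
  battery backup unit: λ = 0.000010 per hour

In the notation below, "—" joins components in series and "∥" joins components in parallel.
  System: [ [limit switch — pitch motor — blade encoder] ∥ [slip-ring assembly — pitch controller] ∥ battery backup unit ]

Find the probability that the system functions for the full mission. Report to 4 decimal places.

0.9945

R(limit switch) = exp(−0.000046 × 5000) = 0.794534
R(pitch motor) = exp(−0.000036 × 5000) = 0.835270
R(blade encoder) = exp(−0.000017 × 5000) = 0.918512
R(slip-ring assembly) = exp(−0.000047 × 5000) = 0.790571
R(pitch controller) = exp(−0.000021 × 5000) = 0.900325
R(battery backup unit) = exp(−0.000010 × 5000) = 0.951229
Series (limit switch, pitch motor, and blade encoder): 0.794534 × 0.835270 × 0.918512 = 0.609571
Series (slip-ring assembly and pitch controller): 0.790571 × 0.900325 = 0.711771
Parallel ([0.609571], [0.711771], and battery backup unit): 1 − (1 − 0.609571)(1 − 0.711771)(1 − 0.951229) = 0.9945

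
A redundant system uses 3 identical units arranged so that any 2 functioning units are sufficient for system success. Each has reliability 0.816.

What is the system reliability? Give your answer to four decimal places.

0.9109

R = Σ_{i=2}^{3} C(3,i) p^i (1−p)^{3−i} with p = 0.816
C(3,2)·0.816^2·0.184^1 = 0.367553
C(3,3)·0.816^3·0.184^0 = 0.543338
Sum = 0.9109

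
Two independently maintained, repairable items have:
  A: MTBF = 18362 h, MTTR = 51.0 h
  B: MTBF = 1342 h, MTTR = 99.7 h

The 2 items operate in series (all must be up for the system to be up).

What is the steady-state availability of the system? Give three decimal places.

A(A) = MTBF/(MTBF+MTTR) = 18362/(18362+51.0) = 0.997230
A(B) = MTBF/(MTBF+MTTR) = 1342/(1342+99.7) = 0.930846
Series availability: 0.997230 × 0.930846 = 0.928

0.928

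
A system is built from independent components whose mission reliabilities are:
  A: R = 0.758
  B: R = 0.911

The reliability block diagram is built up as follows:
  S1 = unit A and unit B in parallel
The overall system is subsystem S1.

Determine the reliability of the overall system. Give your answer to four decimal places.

Parallel (A and B): 1 − (1 − 0.758000)(1 − 0.911000) = 0.9785

0.9785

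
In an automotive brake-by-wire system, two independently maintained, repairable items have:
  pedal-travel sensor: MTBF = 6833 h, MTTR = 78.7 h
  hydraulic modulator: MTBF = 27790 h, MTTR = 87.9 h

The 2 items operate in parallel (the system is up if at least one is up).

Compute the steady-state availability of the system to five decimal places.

A(pedal-travel sensor) = MTBF/(MTBF+MTTR) = 6833/(6833+78.7) = 0.988614
A(hydraulic modulator) = MTBF/(MTBF+MTTR) = 27790/(27790+87.9) = 0.996847
Parallel availability: 1 − (1 − 0.988614)(1 − 0.996847) = 0.99996

0.99996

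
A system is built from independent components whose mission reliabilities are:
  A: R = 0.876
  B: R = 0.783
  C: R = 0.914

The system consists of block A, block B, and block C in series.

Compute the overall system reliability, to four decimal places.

Series (A, B, and C): 0.876000 × 0.783000 × 0.914000 = 0.6269

0.6269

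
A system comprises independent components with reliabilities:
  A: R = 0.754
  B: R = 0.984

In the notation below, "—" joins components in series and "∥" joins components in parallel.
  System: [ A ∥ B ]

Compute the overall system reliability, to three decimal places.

0.996

Parallel (A and B): 1 − (1 − 0.75400)(1 − 0.98400) = 0.996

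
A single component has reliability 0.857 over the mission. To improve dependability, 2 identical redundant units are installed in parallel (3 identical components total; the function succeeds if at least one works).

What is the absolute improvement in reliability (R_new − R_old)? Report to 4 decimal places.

R_before = 0.857
R_after = 1 − (1 − 0.857)^3 = 0.9971
ΔR = 0.9971 − 0.857 = 0.1401

0.1401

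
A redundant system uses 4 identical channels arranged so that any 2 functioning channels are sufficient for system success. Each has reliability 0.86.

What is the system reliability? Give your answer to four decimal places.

R = Σ_{i=2}^{4} C(4,i) p^i (1−p)^{4−i} with p = 0.86
C(4,2)·0.86^2·0.14^2 = 0.086977
C(4,3)·0.86^3·0.14^1 = 0.356191
C(4,4)·0.86^4·0.14^0 = 0.547008
Sum = 0.9902

0.9902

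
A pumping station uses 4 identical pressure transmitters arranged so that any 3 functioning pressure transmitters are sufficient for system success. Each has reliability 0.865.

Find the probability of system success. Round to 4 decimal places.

0.9093

R = Σ_{i=3}^{4} C(4,i) p^i (1−p)^{4−i} with p = 0.865
C(4,3)·0.865^3·0.135^1 = 0.349496
C(4,4)·0.865^4·0.135^0 = 0.559841
Sum = 0.9093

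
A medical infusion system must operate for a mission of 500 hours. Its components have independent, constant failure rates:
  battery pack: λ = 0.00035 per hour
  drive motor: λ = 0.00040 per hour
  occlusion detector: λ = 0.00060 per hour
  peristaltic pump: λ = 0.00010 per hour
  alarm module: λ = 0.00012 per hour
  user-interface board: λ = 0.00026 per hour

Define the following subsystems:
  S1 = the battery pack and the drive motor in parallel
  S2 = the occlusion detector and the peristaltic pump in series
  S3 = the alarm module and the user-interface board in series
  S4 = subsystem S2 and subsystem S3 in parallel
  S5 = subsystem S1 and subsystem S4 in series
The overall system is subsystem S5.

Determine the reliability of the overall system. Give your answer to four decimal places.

R(battery pack) = exp(−0.00035 × 500) = 0.839457
R(drive motor) = exp(−0.00040 × 500) = 0.818731
R(occlusion detector) = exp(−0.00060 × 500) = 0.740818
R(peristaltic pump) = exp(−0.00010 × 500) = 0.951229
R(alarm module) = exp(−0.00012 × 500) = 0.941765
R(user-interface board) = exp(−0.00026 × 500) = 0.878095
Parallel (battery pack and drive motor): 1 − (1 − 0.839457)(1 − 0.818731) = 0.970899
Series (occlusion detector and peristaltic pump): 0.740818 × 0.951229 = 0.704688
Series (alarm module and user-interface board): 0.941765 × 0.878095 = 0.826959
Parallel ([0.704688] and [0.826959]): 1 − (1 − 0.704688)(1 − 0.826959) = 0.948899
Series ([0.970899] and [0.948899]): 0.970899 × 0.948899 = 0.9213

0.9213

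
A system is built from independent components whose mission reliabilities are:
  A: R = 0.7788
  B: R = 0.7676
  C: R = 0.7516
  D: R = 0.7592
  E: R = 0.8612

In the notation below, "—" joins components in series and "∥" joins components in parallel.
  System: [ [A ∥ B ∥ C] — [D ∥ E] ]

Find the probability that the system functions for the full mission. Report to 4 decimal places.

Parallel (A, B, and C): 1 − (1 − 0.778800)(1 − 0.767600)(1 − 0.751600) = 0.987231
Parallel (D and E): 1 − (1 − 0.759200)(1 − 0.861200) = 0.966577
Series ([0.987231] and [0.966577]): 0.987231 × 0.966577 = 0.9542

0.9542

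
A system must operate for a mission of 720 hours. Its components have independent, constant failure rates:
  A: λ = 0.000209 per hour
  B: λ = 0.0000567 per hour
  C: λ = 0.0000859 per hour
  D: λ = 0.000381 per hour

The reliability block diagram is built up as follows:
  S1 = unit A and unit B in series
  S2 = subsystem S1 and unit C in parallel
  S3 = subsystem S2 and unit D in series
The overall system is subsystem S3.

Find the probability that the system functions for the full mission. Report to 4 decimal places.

0.7522

R(A) = exp(−0.000209 × 720) = 0.860295
R(B) = exp(−0.0000567 × 720) = 0.959998
R(C) = exp(−0.0000859 × 720) = 0.940026
R(D) = exp(−0.000381 × 720) = 0.760089
Series (A and B): 0.860295 × 0.959998 = 0.825881
Parallel ([0.825881] and C): 1 − (1 − 0.825881)(1 − 0.940026) = 0.989557
Series ([0.989557] and D): 0.989557 × 0.760089 = 0.7522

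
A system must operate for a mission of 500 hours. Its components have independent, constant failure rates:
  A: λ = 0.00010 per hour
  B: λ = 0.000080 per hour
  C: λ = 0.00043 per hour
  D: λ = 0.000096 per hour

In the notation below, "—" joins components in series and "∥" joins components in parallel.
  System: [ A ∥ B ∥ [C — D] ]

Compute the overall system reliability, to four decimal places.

0.9996

R(A) = exp(−0.00010 × 500) = 0.951229
R(B) = exp(−0.000080 × 500) = 0.960789
R(C) = exp(−0.00043 × 500) = 0.806541
R(D) = exp(−0.000096 × 500) = 0.953134
Series (C and D): 0.806541 × 0.953134 = 0.768742
Parallel (A, B, and [0.768742]): 1 − (1 − 0.951229)(1 − 0.960789)(1 − 0.768742) = 0.9996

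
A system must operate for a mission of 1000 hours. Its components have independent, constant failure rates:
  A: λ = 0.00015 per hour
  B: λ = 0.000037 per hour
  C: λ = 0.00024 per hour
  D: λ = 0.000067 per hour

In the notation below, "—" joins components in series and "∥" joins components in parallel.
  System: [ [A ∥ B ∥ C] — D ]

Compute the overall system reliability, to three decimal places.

R(A) = exp(−0.00015 × 1000) = 0.86071
R(B) = exp(−0.000037 × 1000) = 0.96368
R(C) = exp(−0.00024 × 1000) = 0.78663
R(D) = exp(−0.000067 × 1000) = 0.93520
Parallel (A, B, and C): 1 − (1 − 0.86071)(1 − 0.96368)(1 − 0.78663) = 0.99892
Series ([0.99892] and D): 0.99892 × 0.93520 = 0.934

0.934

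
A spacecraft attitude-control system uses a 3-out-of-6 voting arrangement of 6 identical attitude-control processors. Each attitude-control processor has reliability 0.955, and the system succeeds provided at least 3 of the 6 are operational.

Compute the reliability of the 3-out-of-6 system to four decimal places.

R = Σ_{i=3}^{6} C(6,i) p^i (1−p)^{6−i} with p = 0.955
C(6,3)·0.955^3·0.045^3 = 0.001587
C(6,4)·0.955^4·0.045^2 = 0.025266
C(6,5)·0.955^5·0.045^1 = 0.214477
C(6,6)·0.955^6·0.045^0 = 0.758613
Sum = 0.9999

0.9999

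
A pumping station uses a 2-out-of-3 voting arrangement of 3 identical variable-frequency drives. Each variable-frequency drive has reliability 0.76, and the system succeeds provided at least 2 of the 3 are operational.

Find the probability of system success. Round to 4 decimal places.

R = Σ_{i=2}^{3} C(3,i) p^i (1−p)^{3−i} with p = 0.76
C(3,2)·0.76^2·0.24^1 = 0.415872
C(3,3)·0.76^3·0.24^0 = 0.438976
Sum = 0.8548

0.8548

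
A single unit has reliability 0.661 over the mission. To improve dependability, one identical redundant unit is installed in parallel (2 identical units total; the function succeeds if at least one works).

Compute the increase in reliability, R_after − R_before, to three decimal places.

R_before = 0.661
R_after = 1 − (1 − 0.661)^2 = 0.885
ΔR = 0.885 − 0.661 = 0.224

0.224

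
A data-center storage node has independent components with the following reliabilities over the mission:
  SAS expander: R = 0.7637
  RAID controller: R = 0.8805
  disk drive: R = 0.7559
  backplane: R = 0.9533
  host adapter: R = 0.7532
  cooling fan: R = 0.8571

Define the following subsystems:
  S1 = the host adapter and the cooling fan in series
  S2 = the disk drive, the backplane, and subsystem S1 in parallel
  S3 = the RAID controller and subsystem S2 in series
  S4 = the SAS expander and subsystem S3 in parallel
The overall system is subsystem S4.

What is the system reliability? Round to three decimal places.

Series (host adapter and cooling fan): 0.75320 × 0.85710 = 0.64557
Parallel (disk drive, backplane, and [0.64557]): 1 − (1 − 0.75590)(1 − 0.95330)(1 − 0.64557) = 0.99596
Series (RAID controller and [0.99596]): 0.88050 × 0.99596 = 0.87694
Parallel (SAS expander and [0.87694]): 1 − (1 − 0.76370)(1 − 0.87694) = 0.971

0.971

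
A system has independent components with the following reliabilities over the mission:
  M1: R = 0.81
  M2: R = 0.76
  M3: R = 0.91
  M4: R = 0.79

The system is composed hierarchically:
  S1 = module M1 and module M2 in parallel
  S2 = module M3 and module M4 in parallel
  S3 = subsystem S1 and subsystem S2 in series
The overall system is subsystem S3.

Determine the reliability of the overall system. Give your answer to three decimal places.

0.936

Parallel (M1 and M2): 1 − (1 − 0.81000)(1 − 0.76000) = 0.95440
Parallel (M3 and M4): 1 − (1 − 0.91000)(1 − 0.79000) = 0.98110
Series ([0.95440] and [0.98110]): 0.95440 × 0.98110 = 0.936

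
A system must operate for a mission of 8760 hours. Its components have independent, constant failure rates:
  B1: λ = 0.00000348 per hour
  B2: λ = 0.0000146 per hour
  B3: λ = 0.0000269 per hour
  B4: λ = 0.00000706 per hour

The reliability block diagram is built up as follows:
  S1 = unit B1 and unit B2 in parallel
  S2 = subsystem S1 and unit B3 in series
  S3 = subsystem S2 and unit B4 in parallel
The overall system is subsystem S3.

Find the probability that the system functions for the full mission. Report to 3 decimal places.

0.987

R(B1) = exp(−0.00000348 × 8760) = 0.96998
R(B2) = exp(−0.0000146 × 8760) = 0.87994
R(B3) = exp(−0.0000269 × 8760) = 0.79006
R(B4) = exp(−0.00000706 × 8760) = 0.94003
Parallel (B1 and B2): 1 − (1 − 0.96998)(1 − 0.87994) = 0.99640
Series ([0.99640] and B3): 0.99640 × 0.79006 = 0.78722
Parallel ([0.78722] and B4): 1 − (1 − 0.78722)(1 − 0.94003) = 0.987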